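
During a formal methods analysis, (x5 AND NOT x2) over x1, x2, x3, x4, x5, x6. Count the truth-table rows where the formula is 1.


Formula: (x5 AND NOT x2) over 6 vars (64 rows)
Evaluate each row (x1, x2, x3, x4, x5, x6 as bits, MSB first):
  row 0 [000000]: (0 AND NOT 0) -> 0
  row 1 [000001]: (0 AND NOT 0) -> 0
  row 2 [000010]: (1 AND NOT 0) -> 1
  row 3 [000011]: (1 AND NOT 0) -> 1
  row 4 [000100]: (0 AND NOT 0) -> 0
  (every remaining row is evaluated the same way; all 64 results are listed next)
Full result column, 8 rows per line (x1,x2,x3 fixed per line; x4,x5,x6 runs 000..111 left to right):
  rows 0-7 [x1,x2,x3=000]: 00110011  (ones: 4)
  rows 8-15 [x1,x2,x3=001]: 00110011  (ones: 4)
  rows 16-23 [x1,x2,x3=010]: 00000000  (ones: 0)
  rows 24-31 [x1,x2,x3=011]: 00000000  (ones: 0)
  rows 32-39 [x1,x2,x3=100]: 00110011  (ones: 4)
  rows 40-47 [x1,x2,x3=101]: 00110011  (ones: 4)
  rows 48-55 [x1,x2,x3=110]: 00000000  (ones: 0)
  rows 56-63 [x1,x2,x3=111]: 00000000  (ones: 0)
Count of 1-rows = 4+4+0+0+4+4+0+0 = 16

16


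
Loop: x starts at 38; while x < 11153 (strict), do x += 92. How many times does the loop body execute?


Step 1: x goes from 38 toward 11153 by 92; the body runs while x<11153, so iterations = ceil((bound-start)/step)
Step 2: Distance=11115
Step 3: ceil(11115/92)=121

121


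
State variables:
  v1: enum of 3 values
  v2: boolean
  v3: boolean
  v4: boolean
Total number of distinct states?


State space = product of domain sizes of all variables.
Domain sizes:
  v1 (enum of 3 values): 3
  v2 (boolean): 2
  v3 (boolean): 2
  v4 (boolean): 2
Product = 3 * 2 * 2 * 2 = 24

24


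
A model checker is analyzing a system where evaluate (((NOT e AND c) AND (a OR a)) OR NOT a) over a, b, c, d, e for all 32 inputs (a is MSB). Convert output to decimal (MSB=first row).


Formula: (((NOT e AND c) AND (a OR a)) OR NOT a) over a, b, c, d, e (32 rows)
Evaluate each row (bits = a,b,c,d,e, MSB first):
  row 0 [00000]: (((NOT 0 AND 0) AND (0 OR 0)) OR NOT 0) -> 1
  row 1 [00001]: (((NOT 1 AND 0) AND (0 OR 0)) OR NOT 0) -> 1
  row 2 [00010]: (((NOT 0 AND 0) AND (0 OR 0)) OR NOT 0) -> 1
  row 3 [00011]: (((NOT 1 AND 0) AND (0 OR 0)) OR NOT 0) -> 1
  row 4 [00100]: (((NOT 0 AND 1) AND (0 OR 0)) OR NOT 0) -> 1
  row 5 [00101]: (((NOT 1 AND 1) AND (0 OR 0)) OR NOT 0) -> 1
  row 6 [00110]: (((NOT 0 AND 1) AND (0 OR 0)) OR NOT 0) -> 1
  row 7 [00111]: (((NOT 1 AND 1) AND (0 OR 0)) OR NOT 0) -> 1
  row 8 [01000]: (((NOT 0 AND 0) AND (0 OR 0)) OR NOT 0) -> 1
  row 9 [01001]: (((NOT 1 AND 0) AND (0 OR 0)) OR NOT 0) -> 1
  row 10 [01010]: (((NOT 0 AND 0) AND (0 OR 0)) OR NOT 0) -> 1
  row 11 [01011]: (((NOT 1 AND 0) AND (0 OR 0)) OR NOT 0) -> 1
  row 12 [01100]: (((NOT 0 AND 1) AND (0 OR 0)) OR NOT 0) -> 1
  row 13 [01101]: (((NOT 1 AND 1) AND (0 OR 0)) OR NOT 0) -> 1
  row 14 [01110]: (((NOT 0 AND 1) AND (0 OR 0)) OR NOT 0) -> 1
  row 15 [01111]: (((NOT 1 AND 1) AND (0 OR 0)) OR NOT 0) -> 1
  row 16 [10000]: (((NOT 0 AND 0) AND (1 OR 1)) OR NOT 1) -> 0
  row 17 [10001]: (((NOT 1 AND 0) AND (1 OR 1)) OR NOT 1) -> 0
  row 18 [10010]: (((NOT 0 AND 0) AND (1 OR 1)) OR NOT 1) -> 0
  row 19 [10011]: (((NOT 1 AND 0) AND (1 OR 1)) OR NOT 1) -> 0
  row 20 [10100]: (((NOT 0 AND 1) AND (1 OR 1)) OR NOT 1) -> 1
  row 21 [10101]: (((NOT 1 AND 1) AND (1 OR 1)) OR NOT 1) -> 0
  row 22 [10110]: (((NOT 0 AND 1) AND (1 OR 1)) OR NOT 1) -> 1
  row 23 [10111]: (((NOT 1 AND 1) AND (1 OR 1)) OR NOT 1) -> 0
  row 24 [11000]: (((NOT 0 AND 0) AND (1 OR 1)) OR NOT 1) -> 0
  row 25 [11001]: (((NOT 1 AND 0) AND (1 OR 1)) OR NOT 1) -> 0
  row 26 [11010]: (((NOT 0 AND 0) AND (1 OR 1)) OR NOT 1) -> 0
  row 27 [11011]: (((NOT 1 AND 0) AND (1 OR 1)) OR NOT 1) -> 0
  row 28 [11100]: (((NOT 0 AND 1) AND (1 OR 1)) OR NOT 1) -> 1
  row 29 [11101]: (((NOT 1 AND 1) AND (1 OR 1)) OR NOT 1) -> 0
  row 30 [11110]: (((NOT 0 AND 1) AND (1 OR 1)) OR NOT 1) -> 1
  row 31 [11111]: (((NOT 1 AND 1) AND (1 OR 1)) OR NOT 1) -> 0
Full result column, 4 rows per line (a,b,c fixed per line; d,e runs 00..11 left to right):
  rows 0-3 [a,b,c=000]: 1111  = hex F
  rows 4-7 [a,b,c=001]: 1111  = hex F
  rows 8-11 [a,b,c=010]: 1111  = hex F
  rows 12-15 [a,b,c=011]: 1111  = hex F
  rows 16-19 [a,b,c=100]: 0000  = hex 0
  rows 20-23 [a,b,c=101]: 1010  = hex A
  rows 24-27 [a,b,c=110]: 0000  = hex 0
  rows 28-31 [a,b,c=111]: 1010  = hex A
Output column (row 0 .. row 31) = 11111111111111110000101000001010
Output column grouped in 4s = 1111 1111 1111 1111 0000 1010 0000 1010 = 0xFFFF0A0A
Convert to decimal digit by digit (value = value*16 + digit):
  F -> 15
  15*16 + 15 (F) = 255
  255*16 + 15 (F) = 4095
  4095*16 + 15 (F) = 65535
  65535*16 + 0 = 1048560
  1048560*16 + 10 (A) = 16776970
  16776970*16 + 0 = 268431520
  268431520*16 + 10 (A) = 4294904330
Decimal = 4294904330

4294904330


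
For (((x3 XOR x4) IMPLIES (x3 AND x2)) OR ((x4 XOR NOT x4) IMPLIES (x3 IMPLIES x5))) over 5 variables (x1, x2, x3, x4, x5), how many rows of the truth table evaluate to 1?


Formula: (((x3 XOR x4) IMPLIES (x3 AND x2)) OR ((x4 XOR NOT x4) IMPLIES (x3 IMPLIES x5))) over 5 vars (32 rows)
Evaluate each row (x1, x2, x3, x4, x5 as bits, MSB first):
  row 0 [00000]: (((0 XOR 0) IMPLIES (0 AND 0)) OR ((0 XOR NOT 0) IMPLIES (0 IMPLIES 0))) -> 1
  row 1 [00001]: (((0 XOR 0) IMPLIES (0 AND 0)) OR ((0 XOR NOT 0) IMPLIES (0 IMPLIES 1))) -> 1
  row 2 [00010]: (((0 XOR 1) IMPLIES (0 AND 0)) OR ((1 XOR NOT 1) IMPLIES (0 IMPLIES 0))) -> 1
  row 3 [00011]: (((0 XOR 1) IMPLIES (0 AND 0)) OR ((1 XOR NOT 1) IMPLIES (0 IMPLIES 1))) -> 1
  row 4 [00100]: (((1 XOR 0) IMPLIES (1 AND 0)) OR ((0 XOR NOT 0) IMPLIES (1 IMPLIES 0))) -> 0
  row 5 [00101]: (((1 XOR 0) IMPLIES (1 AND 0)) OR ((0 XOR NOT 0) IMPLIES (1 IMPLIES 1))) -> 1
  row 6 [00110]: (((1 XOR 1) IMPLIES (1 AND 0)) OR ((1 XOR NOT 1) IMPLIES (1 IMPLIES 0))) -> 1
  row 7 [00111]: (((1 XOR 1) IMPLIES (1 AND 0)) OR ((1 XOR NOT 1) IMPLIES (1 IMPLIES 1))) -> 1
  row 8 [01000]: (((0 XOR 0) IMPLIES (0 AND 1)) OR ((0 XOR NOT 0) IMPLIES (0 IMPLIES 0))) -> 1
  row 9 [01001]: (((0 XOR 0) IMPLIES (0 AND 1)) OR ((0 XOR NOT 0) IMPLIES (0 IMPLIES 1))) -> 1
  row 10 [01010]: (((0 XOR 1) IMPLIES (0 AND 1)) OR ((1 XOR NOT 1) IMPLIES (0 IMPLIES 0))) -> 1
  row 11 [01011]: (((0 XOR 1) IMPLIES (0 AND 1)) OR ((1 XOR NOT 1) IMPLIES (0 IMPLIES 1))) -> 1
  row 12 [01100]: (((1 XOR 0) IMPLIES (1 AND 1)) OR ((0 XOR NOT 0) IMPLIES (1 IMPLIES 0))) -> 1
  row 13 [01101]: (((1 XOR 0) IMPLIES (1 AND 1)) OR ((0 XOR NOT 0) IMPLIES (1 IMPLIES 1))) -> 1
  row 14 [01110]: (((1 XOR 1) IMPLIES (1 AND 1)) OR ((1 XOR NOT 1) IMPLIES (1 IMPLIES 0))) -> 1
  row 15 [01111]: (((1 XOR 1) IMPLIES (1 AND 1)) OR ((1 XOR NOT 1) IMPLIES (1 IMPLIES 1))) -> 1
  row 16 [10000]: (((0 XOR 0) IMPLIES (0 AND 0)) OR ((0 XOR NOT 0) IMPLIES (0 IMPLIES 0))) -> 1
  row 17 [10001]: (((0 XOR 0) IMPLIES (0 AND 0)) OR ((0 XOR NOT 0) IMPLIES (0 IMPLIES 1))) -> 1
  row 18 [10010]: (((0 XOR 1) IMPLIES (0 AND 0)) OR ((1 XOR NOT 1) IMPLIES (0 IMPLIES 0))) -> 1
  row 19 [10011]: (((0 XOR 1) IMPLIES (0 AND 0)) OR ((1 XOR NOT 1) IMPLIES (0 IMPLIES 1))) -> 1
  row 20 [10100]: (((1 XOR 0) IMPLIES (1 AND 0)) OR ((0 XOR NOT 0) IMPLIES (1 IMPLIES 0))) -> 0
  row 21 [10101]: (((1 XOR 0) IMPLIES (1 AND 0)) OR ((0 XOR NOT 0) IMPLIES (1 IMPLIES 1))) -> 1
  row 22 [10110]: (((1 XOR 1) IMPLIES (1 AND 0)) OR ((1 XOR NOT 1) IMPLIES (1 IMPLIES 0))) -> 1
  row 23 [10111]: (((1 XOR 1) IMPLIES (1 AND 0)) OR ((1 XOR NOT 1) IMPLIES (1 IMPLIES 1))) -> 1
  row 24 [11000]: (((0 XOR 0) IMPLIES (0 AND 1)) OR ((0 XOR NOT 0) IMPLIES (0 IMPLIES 0))) -> 1
  row 25 [11001]: (((0 XOR 0) IMPLIES (0 AND 1)) OR ((0 XOR NOT 0) IMPLIES (0 IMPLIES 1))) -> 1
  row 26 [11010]: (((0 XOR 1) IMPLIES (0 AND 1)) OR ((1 XOR NOT 1) IMPLIES (0 IMPLIES 0))) -> 1
  row 27 [11011]: (((0 XOR 1) IMPLIES (0 AND 1)) OR ((1 XOR NOT 1) IMPLIES (0 IMPLIES 1))) -> 1
  row 28 [11100]: (((1 XOR 0) IMPLIES (1 AND 1)) OR ((0 XOR NOT 0) IMPLIES (1 IMPLIES 0))) -> 1
  row 29 [11101]: (((1 XOR 0) IMPLIES (1 AND 1)) OR ((0 XOR NOT 0) IMPLIES (1 IMPLIES 1))) -> 1
  row 30 [11110]: (((1 XOR 1) IMPLIES (1 AND 1)) OR ((1 XOR NOT 1) IMPLIES (1 IMPLIES 0))) -> 1
  row 31 [11111]: (((1 XOR 1) IMPLIES (1 AND 1)) OR ((1 XOR NOT 1) IMPLIES (1 IMPLIES 1))) -> 1
Full result column, 8 rows per line (x1,x2 fixed per line; x3,x4,x5 runs 000..111 left to right):
  rows 0-7 [x1,x2=00]: 11110111  (ones: 7)
  rows 8-15 [x1,x2=01]: 11111111  (ones: 8)
  rows 16-23 [x1,x2=10]: 11110111  (ones: 7)
  rows 24-31 [x1,x2=11]: 11111111  (ones: 8)
Count of 1-rows = 7+8+7+8 = 30

30


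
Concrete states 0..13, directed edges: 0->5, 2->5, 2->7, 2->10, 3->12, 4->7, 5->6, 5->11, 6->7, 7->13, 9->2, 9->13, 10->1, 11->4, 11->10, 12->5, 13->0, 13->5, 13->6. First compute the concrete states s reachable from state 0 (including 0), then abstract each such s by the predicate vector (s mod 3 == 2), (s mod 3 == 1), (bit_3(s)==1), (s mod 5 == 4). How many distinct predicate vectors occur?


BFS from 0:
Concrete reachable: {0, 1, 4, 5, 6, 7, 10, 11, 13}
Abstract via predicates (s mod 3 == 2), (s mod 3 == 1), (bit_3(s)==1), (s mod 5 == 4):
  (0,0,0,0) <- {0, 6}
  (0,1,0,0) <- {1, 7}
  (0,1,0,1) <- {4}
  (0,1,1,0) <- {10, 13}
  (1,0,0,0) <- {5}
  (1,0,1,0) <- {11}
Distinct abstract states = 6

6


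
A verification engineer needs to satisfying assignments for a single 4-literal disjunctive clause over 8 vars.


Step 1: Total=2^8=256
Step 2: Unsat when all 4 false: 2^4=16
Step 3: Sat=256-16=240

240


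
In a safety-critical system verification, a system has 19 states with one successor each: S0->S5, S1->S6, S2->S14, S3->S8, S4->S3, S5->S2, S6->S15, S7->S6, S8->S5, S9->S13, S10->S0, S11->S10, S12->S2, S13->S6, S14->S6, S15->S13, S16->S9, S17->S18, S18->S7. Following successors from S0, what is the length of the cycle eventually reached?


Trace from S0 until a state repeats:
  S0 -> S5 -> S2 -> S14 -> S6 -> S15 -> S13 -> S6
S6 first seen at step 4, revisited at step 7.
Cycle length = 7 - 4 = 3

3


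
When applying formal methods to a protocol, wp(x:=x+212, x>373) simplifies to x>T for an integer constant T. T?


Formula: wp(x:=E, P) = P[E/x] (substitute E for x in postcondition)
Step 1: Postcondition: x>373
Step 2: Substitute x+212 for x: x+212>373
Step 3: Solve for x: x > 373-212 = 161

161


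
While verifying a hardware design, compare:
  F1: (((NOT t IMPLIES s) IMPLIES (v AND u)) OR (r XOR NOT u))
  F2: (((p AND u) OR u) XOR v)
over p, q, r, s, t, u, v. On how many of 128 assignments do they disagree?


F1 = (((NOT t IMPLIES s) IMPLIES (v AND u)) OR (r XOR NOT u))
F2 = (((p AND u) OR u) XOR v)
Evaluate both on each of 128 rows (bits = p,q,r,s,t,u,v):
  row 0 [0000000]: F1=1 F2=0 (differ) -> 1
  row 1 [0000001]: F1=1 F2=1 -> 0
  row 2 [0000010]: F1=1 F2=1 -> 0
  row 3 [0000011]: F1=1 F2=0 (differ) -> 1
  row 4 [0000100]: F1=1 F2=0 (differ) -> 1
  (every remaining row is evaluated the same way; all 128 results are listed next)
Full result column, 8 rows per line (p,q,r,s fixed per line; t,u,v runs 000..111 left to right):
  rows 0-7 [p,q,r,s=0000]: 10011011  (ones: 5)
  rows 8-15 [p,q,r,s=0001]: 10111011  (ones: 6)
  rows 16-23 [p,q,r,s=0010]: 10010101  (ones: 4)
  rows 24-31 [p,q,r,s=0011]: 01010101  (ones: 4)
  rows 32-39 [p,q,r,s=0100]: 10011011  (ones: 5)
  rows 40-47 [p,q,r,s=0101]: 10111011  (ones: 6)
  rows 48-55 [p,q,r,s=0110]: 10010101  (ones: 4)
  rows 56-63 [p,q,r,s=0111]: 01010101  (ones: 4)
  rows 64-71 [p,q,r,s=1000]: 10011011  (ones: 5)
  rows 72-79 [p,q,r,s=1001]: 10111011  (ones: 6)
  rows 80-87 [p,q,r,s=1010]: 10010101  (ones: 4)
  rows 88-95 [p,q,r,s=1011]: 01010101  (ones: 4)
  rows 96-103 [p,q,r,s=1100]: 10011011  (ones: 5)
  rows 104-111 [p,q,r,s=1101]: 10111011  (ones: 6)
  rows 112-119 [p,q,r,s=1110]: 10010101  (ones: 4)
  rows 120-127 [p,q,r,s=1111]: 01010101  (ones: 4)
Disagreements = 5+6+4+4+5+6+4+4+5+6+4+4+5+6+4+4 = 76

76


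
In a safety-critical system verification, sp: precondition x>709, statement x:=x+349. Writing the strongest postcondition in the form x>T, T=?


Formula: sp(P, x:=E) = exists old_x. (x = E[old_x/x]) AND P[old_x/x] (old_x is the value of x before the assignment; eliminate old_x by solving x = E[old_x/x] for old_x)
Step 1: Precondition P: x>709, i.e. old_x > 709
Step 2: Assignment gives x = old_x + 349, so old_x = x - 349
Step 3: Substitute into P: x - 349 > 709
Step 4: Simplify: x > 709+349 = 1058

1058


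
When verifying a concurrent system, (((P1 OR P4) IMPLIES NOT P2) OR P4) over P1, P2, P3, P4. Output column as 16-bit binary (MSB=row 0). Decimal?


Formula: (((P1 OR P4) IMPLIES NOT P2) OR P4) over P1, P2, P3, P4 (16 rows)
Evaluate each row (bits = P1,P2,P3,P4, MSB first):
  row 0 [0000]: (((0 OR 0) IMPLIES NOT 0) OR 0) -> 1
  row 1 [0001]: (((0 OR 1) IMPLIES NOT 0) OR 1) -> 1
  row 2 [0010]: (((0 OR 0) IMPLIES NOT 0) OR 0) -> 1
  row 3 [0011]: (((0 OR 1) IMPLIES NOT 0) OR 1) -> 1
  row 4 [0100]: (((0 OR 0) IMPLIES NOT 1) OR 0) -> 1
  row 5 [0101]: (((0 OR 1) IMPLIES NOT 1) OR 1) -> 1
  row 6 [0110]: (((0 OR 0) IMPLIES NOT 1) OR 0) -> 1
  row 7 [0111]: (((0 OR 1) IMPLIES NOT 1) OR 1) -> 1
  row 8 [1000]: (((1 OR 0) IMPLIES NOT 0) OR 0) -> 1
  row 9 [1001]: (((1 OR 1) IMPLIES NOT 0) OR 1) -> 1
  row 10 [1010]: (((1 OR 0) IMPLIES NOT 0) OR 0) -> 1
  row 11 [1011]: (((1 OR 1) IMPLIES NOT 0) OR 1) -> 1
  row 12 [1100]: (((1 OR 0) IMPLIES NOT 1) OR 0) -> 0
  row 13 [1101]: (((1 OR 1) IMPLIES NOT 1) OR 1) -> 1
  row 14 [1110]: (((1 OR 0) IMPLIES NOT 1) OR 0) -> 0
  row 15 [1111]: (((1 OR 1) IMPLIES NOT 1) OR 1) -> 1
Full result column, 4 rows per line (P1,P2 fixed per line; P3,P4 runs 00..11 left to right):
  rows 0-3 [P1,P2=00]: 1111  = hex F
  rows 4-7 [P1,P2=01]: 1111  = hex F
  rows 8-11 [P1,P2=10]: 1111  = hex F
  rows 12-15 [P1,P2=11]: 0101  = hex 5
Output column (row 0 .. row 15) = 1111111111110101
Output column grouped in 4s = 1111 1111 1111 0101 = 0xFFF5
Convert to decimal digit by digit (value = value*16 + digit):
  F -> 15
  15*16 + 15 (F) = 255
  255*16 + 15 (F) = 4095
  4095*16 + 5 = 65525
Decimal = 65525

65525


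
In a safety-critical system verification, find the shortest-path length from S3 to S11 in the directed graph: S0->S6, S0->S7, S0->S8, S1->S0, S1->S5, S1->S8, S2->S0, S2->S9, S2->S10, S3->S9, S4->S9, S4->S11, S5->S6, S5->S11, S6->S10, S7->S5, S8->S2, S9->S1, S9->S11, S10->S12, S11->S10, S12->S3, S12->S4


BFS layer-by-layer from S3:
  dist 0: {S3}
  dist 1: {S9}
  dist 2: {S1, S11}
  -> S11 reached at distance 2
Shortest path length = 2

2


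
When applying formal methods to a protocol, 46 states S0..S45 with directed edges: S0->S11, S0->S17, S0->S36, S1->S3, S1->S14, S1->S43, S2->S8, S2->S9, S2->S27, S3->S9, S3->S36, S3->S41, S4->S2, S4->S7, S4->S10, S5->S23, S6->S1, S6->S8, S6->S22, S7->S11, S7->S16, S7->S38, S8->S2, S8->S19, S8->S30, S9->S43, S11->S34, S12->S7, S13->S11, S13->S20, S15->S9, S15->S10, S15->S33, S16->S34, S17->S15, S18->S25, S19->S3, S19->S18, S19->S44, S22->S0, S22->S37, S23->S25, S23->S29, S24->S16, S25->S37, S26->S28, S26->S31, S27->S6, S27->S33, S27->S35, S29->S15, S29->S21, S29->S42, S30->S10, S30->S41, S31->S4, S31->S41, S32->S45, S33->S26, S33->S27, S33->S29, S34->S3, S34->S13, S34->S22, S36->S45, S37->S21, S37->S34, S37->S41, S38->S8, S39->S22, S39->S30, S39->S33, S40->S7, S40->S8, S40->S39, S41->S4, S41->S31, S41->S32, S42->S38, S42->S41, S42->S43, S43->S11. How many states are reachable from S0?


BFS from S0:
  layer 0: {S0}
  layer 1: {S11, S17, S36}
  layer 2: {S15, S34, S45}
  layer 3: {S3, S9, S10, S13, S22, S33}
  layer 4: {S20, S26, S27, S29, S37, S41, S43}
  layer 5: {S4, S6, S21, S28, S31, S32, S35, S42}
  layer 6: {S1, S2, S7, S8, S38}
  layer 7: {S14, S16, S19, S30}
  layer 8: {S18, S44}
  layer 9: {S25}
Reachable set: {S0, S1, S2, S3, S4, S6, S7, S8, S9, S10, S11, S13, S14, S15, S16, S17, S18, S19, S20, S21, S22, S25, S26, S27, S28, S29, S30, S31, S32, S33, S34, S35, S36, S37, S38, S41, S42, S43, S44, S45}
Count = 40

40


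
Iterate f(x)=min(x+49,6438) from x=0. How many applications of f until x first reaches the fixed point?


Step 1: x=0, cap=6438, increment=49
Step 2: x grows by 49 each step until capped at 6438; fixed point is x=6438
Step 3: iterations = ceil(6438/49) = 132

132


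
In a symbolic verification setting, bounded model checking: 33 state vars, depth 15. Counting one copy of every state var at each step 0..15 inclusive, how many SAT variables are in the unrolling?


BMC unrolls to depth k, creating one copy of each state var for steps 0..k.
Step count = 15 + 1 = 16 (steps 0 through 15)
Vars per step = 33
Total = 33 * 16 = 528

528


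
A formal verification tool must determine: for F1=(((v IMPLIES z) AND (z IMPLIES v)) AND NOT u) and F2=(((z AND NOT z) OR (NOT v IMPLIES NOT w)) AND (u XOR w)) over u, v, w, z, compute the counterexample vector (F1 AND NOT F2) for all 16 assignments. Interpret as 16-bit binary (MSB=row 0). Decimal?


F1 = (((v IMPLIES z) AND (z IMPLIES v)) AND NOT u)
F2 = (((z AND NOT z) OR (NOT v IMPLIES NOT w)) AND (u XOR w))
Counterexample to F1=>F2 is where F1=1 and F2=0.
Evaluate each row (bits = u,v,w,z, MSB first):
  row 0 [0000]: F1=1 F2=0 -> F1&~F2 -> 1
  row 1 [0001]: F1=0 F2=0 -> F1&~F2 -> 0
  row 2 [0010]: F1=1 F2=0 -> F1&~F2 -> 1
  row 3 [0011]: F1=0 F2=0 -> F1&~F2 -> 0
  row 4 [0100]: F1=0 F2=0 -> F1&~F2 -> 0
  row 5 [0101]: F1=1 F2=0 -> F1&~F2 -> 1
  row 6 [0110]: F1=0 F2=1 -> F1&~F2 -> 0
  row 7 [0111]: F1=1 F2=1 -> F1&~F2 -> 0
  row 8 [1000]: F1=0 F2=1 -> F1&~F2 -> 0
  row 9 [1001]: F1=0 F2=1 -> F1&~F2 -> 0
  row 10 [1010]: F1=0 F2=0 -> F1&~F2 -> 0
  row 11 [1011]: F1=0 F2=0 -> F1&~F2 -> 0
  row 12 [1100]: F1=0 F2=1 -> F1&~F2 -> 0
  row 13 [1101]: F1=0 F2=1 -> F1&~F2 -> 0
  row 14 [1110]: F1=0 F2=0 -> F1&~F2 -> 0
  row 15 [1111]: F1=0 F2=0 -> F1&~F2 -> 0
Full result column, 4 rows per line (u,v fixed per line; w,z runs 00..11 left to right):
  rows 0-3 [u,v=00]: 1010  = hex A
  rows 4-7 [u,v=01]: 0100  = hex 4
  rows 8-11 [u,v=10]: 0000  = hex 0
  rows 12-15 [u,v=11]: 0000  = hex 0
Counterexample vector (row 0 .. row 15) = 1010010000000000
Output column grouped in 4s = 1010 0100 0000 0000 = 0xA400
Convert to decimal digit by digit (value = value*16 + digit):
  A -> 10
  10*16 + 4 = 164
  164*16 + 0 = 2624
  2624*16 + 0 = 41984
Decimal = 41984

41984


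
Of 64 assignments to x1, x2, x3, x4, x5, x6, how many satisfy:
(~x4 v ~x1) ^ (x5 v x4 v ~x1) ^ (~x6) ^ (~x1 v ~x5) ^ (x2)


CNF with 5 clauses over 6 vars (64 assignments).
An assignment satisfies CNF iff every clause has >=1 true literal.
Check each row (bits = x1,x2,x3,x4,x5,x6; clause T/F shown):
  row 0 [000000]: clauses=TTTTF -> 0
  row 1 [000001]: clauses=TTFTF -> 0
  row 2 [000010]: clauses=TTTTF -> 0
  row 3 [000011]: clauses=TTFTF -> 0
  row 4 [000100]: clauses=TTTTF -> 0
  (every remaining row is evaluated the same way; all 64 results are listed next)
Full result column, 8 rows per line (x1,x2,x3 fixed per line; x4,x5,x6 runs 000..111 left to right):
  rows 0-7 [x1,x2,x3=000]: 00000000  (ones: 0)
  rows 8-15 [x1,x2,x3=001]: 00000000  (ones: 0)
  rows 16-23 [x1,x2,x3=010]: 10101010  (ones: 4)
  rows 24-31 [x1,x2,x3=011]: 10101010  (ones: 4)
  rows 32-39 [x1,x2,x3=100]: 00000000  (ones: 0)
  rows 40-47 [x1,x2,x3=101]: 00000000  (ones: 0)
  rows 48-55 [x1,x2,x3=110]: 00000000  (ones: 0)
  rows 56-63 [x1,x2,x3=111]: 00000000  (ones: 0)
Satisfying assignments = 0+0+4+4+0+0+0+0 = 8

8


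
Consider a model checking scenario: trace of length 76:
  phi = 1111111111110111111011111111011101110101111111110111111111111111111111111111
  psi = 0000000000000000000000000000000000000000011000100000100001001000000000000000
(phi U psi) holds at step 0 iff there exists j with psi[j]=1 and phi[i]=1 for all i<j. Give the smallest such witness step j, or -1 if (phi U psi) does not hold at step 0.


(phi U psi) at 0: need smallest j with psi[j]=1 and phi[i]=1 for all i in [0,j).
Scan from step 0:
  step 0: phi=1, psi=0 -> continue
  step 1: phi=1, psi=0 -> continue
  step 2: phi=1, psi=0 -> continue
  step 3: phi=1, psi=0 -> continue
  step 12: phi=0 -> phi-prefix broken from here
  step 41: psi=1 but phi already failed -> not a witness
  step 42: psi=1 but phi already failed -> not a witness
  step 46: psi=1 but phi already failed -> not a witness
  step 52: psi=1 but phi already failed -> not a witness
  step 57: psi=1 but phi already failed -> not a witness
  step 60: psi=1 but phi already failed -> not a witness
  end of trace: no witness -> -1
Witness step = -1

-1


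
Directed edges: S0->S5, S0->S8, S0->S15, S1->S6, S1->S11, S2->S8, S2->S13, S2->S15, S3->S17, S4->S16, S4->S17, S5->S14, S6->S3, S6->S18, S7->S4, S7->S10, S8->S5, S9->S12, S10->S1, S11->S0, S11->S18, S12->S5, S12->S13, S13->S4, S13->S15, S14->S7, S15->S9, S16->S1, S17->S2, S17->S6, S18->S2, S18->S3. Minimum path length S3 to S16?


BFS layer-by-layer from S3:
  dist 0: {S3}
  dist 1: {S17}
  dist 2: {S2, S6}
  dist 3: {S8, S13, S15, S18}
  dist 4: {S4, S5, S9}
  dist 5: {S12, S14, S16}
  -> S16 reached at distance 5
Shortest path length = 5

5


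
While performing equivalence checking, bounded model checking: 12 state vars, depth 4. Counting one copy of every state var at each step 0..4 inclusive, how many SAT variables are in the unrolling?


BMC unrolls to depth k, creating one copy of each state var for steps 0..k.
Step count = 4 + 1 = 5 (steps 0 through 4)
Vars per step = 12
Total = 12 * 5 = 60

60


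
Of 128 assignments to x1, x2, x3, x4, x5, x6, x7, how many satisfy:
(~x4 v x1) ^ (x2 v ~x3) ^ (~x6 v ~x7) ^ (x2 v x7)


CNF with 4 clauses over 7 vars (128 assignments).
An assignment satisfies CNF iff every clause has >=1 true literal.
Check each row (bits = x1,x2,x3,x4,x5,x6,x7; clause T/F shown):
  row 0 [0000000]: clauses=TTTF -> 0
  row 1 [0000001]: clauses=TTTT -> 1
  row 2 [0000010]: clauses=TTTF -> 0
  row 3 [0000011]: clauses=TTFT -> 0
  row 4 [0000100]: clauses=TTTF -> 0
  (every remaining row is evaluated the same way; all 128 results are listed next)
Full result column, 8 rows per line (x1,x2,x3,x4 fixed per line; x5,x6,x7 runs 000..111 left to right):
  rows 0-7 [x1,x2,x3,x4=0000]: 01000100  (ones: 2)
  rows 8-15 [x1,x2,x3,x4=0001]: 00000000  (ones: 0)
  rows 16-23 [x1,x2,x3,x4=0010]: 00000000  (ones: 0)
  rows 24-31 [x1,x2,x3,x4=0011]: 00000000  (ones: 0)
  rows 32-39 [x1,x2,x3,x4=0100]: 11101110  (ones: 6)
  rows 40-47 [x1,x2,x3,x4=0101]: 00000000  (ones: 0)
  rows 48-55 [x1,x2,x3,x4=0110]: 11101110  (ones: 6)
  rows 56-63 [x1,x2,x3,x4=0111]: 00000000  (ones: 0)
  rows 64-71 [x1,x2,x3,x4=1000]: 01000100  (ones: 2)
  rows 72-79 [x1,x2,x3,x4=1001]: 01000100  (ones: 2)
  rows 80-87 [x1,x2,x3,x4=1010]: 00000000  (ones: 0)
  rows 88-95 [x1,x2,x3,x4=1011]: 00000000  (ones: 0)
  rows 96-103 [x1,x2,x3,x4=1100]: 11101110  (ones: 6)
  rows 104-111 [x1,x2,x3,x4=1101]: 11101110  (ones: 6)
  rows 112-119 [x1,x2,x3,x4=1110]: 11101110  (ones: 6)
  rows 120-127 [x1,x2,x3,x4=1111]: 11101110  (ones: 6)
Satisfying assignments = 2+0+0+0+6+0+6+0+2+2+0+0+6+6+6+6 = 42

42


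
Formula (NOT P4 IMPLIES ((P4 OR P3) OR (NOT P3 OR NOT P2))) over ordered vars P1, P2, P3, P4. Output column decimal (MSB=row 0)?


Formula: (NOT P4 IMPLIES ((P4 OR P3) OR (NOT P3 OR NOT P2))) over P1, P2, P3, P4 (16 rows)
Evaluate each row (bits = P1,P2,P3,P4, MSB first):
  row 0 [0000]: (NOT 0 IMPLIES ((0 OR 0) OR (NOT 0 OR NOT 0))) -> 1
  row 1 [0001]: (NOT 1 IMPLIES ((1 OR 0) OR (NOT 0 OR NOT 0))) -> 1
  row 2 [0010]: (NOT 0 IMPLIES ((0 OR 1) OR (NOT 1 OR NOT 0))) -> 1
  row 3 [0011]: (NOT 1 IMPLIES ((1 OR 1) OR (NOT 1 OR NOT 0))) -> 1
  row 4 [0100]: (NOT 0 IMPLIES ((0 OR 0) OR (NOT 0 OR NOT 1))) -> 1
  row 5 [0101]: (NOT 1 IMPLIES ((1 OR 0) OR (NOT 0 OR NOT 1))) -> 1
  row 6 [0110]: (NOT 0 IMPLIES ((0 OR 1) OR (NOT 1 OR NOT 1))) -> 1
  row 7 [0111]: (NOT 1 IMPLIES ((1 OR 1) OR (NOT 1 OR NOT 1))) -> 1
  row 8 [1000]: (NOT 0 IMPLIES ((0 OR 0) OR (NOT 0 OR NOT 0))) -> 1
  row 9 [1001]: (NOT 1 IMPLIES ((1 OR 0) OR (NOT 0 OR NOT 0))) -> 1
  row 10 [1010]: (NOT 0 IMPLIES ((0 OR 1) OR (NOT 1 OR NOT 0))) -> 1
  row 11 [1011]: (NOT 1 IMPLIES ((1 OR 1) OR (NOT 1 OR NOT 0))) -> 1
  row 12 [1100]: (NOT 0 IMPLIES ((0 OR 0) OR (NOT 0 OR NOT 1))) -> 1
  row 13 [1101]: (NOT 1 IMPLIES ((1 OR 0) OR (NOT 0 OR NOT 1))) -> 1
  row 14 [1110]: (NOT 0 IMPLIES ((0 OR 1) OR (NOT 1 OR NOT 1))) -> 1
  row 15 [1111]: (NOT 1 IMPLIES ((1 OR 1) OR (NOT 1 OR NOT 1))) -> 1
Full result column, 4 rows per line (P1,P2 fixed per line; P3,P4 runs 00..11 left to right):
  rows 0-3 [P1,P2=00]: 1111  = hex F
  rows 4-7 [P1,P2=01]: 1111  = hex F
  rows 8-11 [P1,P2=10]: 1111  = hex F
  rows 12-15 [P1,P2=11]: 1111  = hex F
Output column (row 0 .. row 15) = 1111111111111111
Output column grouped in 4s = 1111 1111 1111 1111 = 0xFFFF
Convert to decimal digit by digit (value = value*16 + digit):
  F -> 15
  15*16 + 15 (F) = 255
  255*16 + 15 (F) = 4095
  4095*16 + 15 (F) = 65535
Decimal = 65535

65535


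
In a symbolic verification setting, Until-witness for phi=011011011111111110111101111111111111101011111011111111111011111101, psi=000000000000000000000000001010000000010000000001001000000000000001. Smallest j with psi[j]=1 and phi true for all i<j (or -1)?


(phi U psi) at 0: need smallest j with psi[j]=1 and phi[i]=1 for all i in [0,j).
Scan from step 0:
  step 0: phi=0 -> phi-prefix broken from here
  step 26: psi=1 but phi already failed -> not a witness
  step 28: psi=1 but phi already failed -> not a witness
  step 37: psi=1 but phi already failed -> not a witness
  step 47: psi=1 but phi already failed -> not a witness
  step 50: psi=1 but phi already failed -> not a witness
  step 65: psi=1 but phi already failed -> not a witness
  end of trace: no witness -> -1
Witness step = -1

-1


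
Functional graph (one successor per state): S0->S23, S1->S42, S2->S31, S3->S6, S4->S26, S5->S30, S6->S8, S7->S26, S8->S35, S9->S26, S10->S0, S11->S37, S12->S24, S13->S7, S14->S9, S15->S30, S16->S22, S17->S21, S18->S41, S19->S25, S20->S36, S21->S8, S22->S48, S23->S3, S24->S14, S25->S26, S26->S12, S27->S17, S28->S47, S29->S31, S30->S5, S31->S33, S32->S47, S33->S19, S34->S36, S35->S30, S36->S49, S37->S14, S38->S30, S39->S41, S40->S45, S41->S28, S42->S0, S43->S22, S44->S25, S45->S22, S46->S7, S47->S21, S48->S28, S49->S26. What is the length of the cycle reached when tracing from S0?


Trace from S0 until a state repeats:
  S0 -> S23 -> S3 -> S6 -> S8 -> S35 -> S30 -> S5 -> S30
S30 first seen at step 6, revisited at step 8.
Cycle length = 8 - 6 = 2

2


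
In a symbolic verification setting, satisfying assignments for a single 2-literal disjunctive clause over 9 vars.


Step 1: Total=2^9=512
Step 2: Unsat when all 2 false: 2^7=128
Step 3: Sat=512-128=384

384


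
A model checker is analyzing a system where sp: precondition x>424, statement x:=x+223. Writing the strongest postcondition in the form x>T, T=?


Formula: sp(P, x:=E) = exists old_x. (x = E[old_x/x]) AND P[old_x/x] (old_x is the value of x before the assignment; eliminate old_x by solving x = E[old_x/x] for old_x)
Step 1: Precondition P: x>424, i.e. old_x > 424
Step 2: Assignment gives x = old_x + 223, so old_x = x - 223
Step 3: Substitute into P: x - 223 > 424
Step 4: Simplify: x > 424+223 = 647

647


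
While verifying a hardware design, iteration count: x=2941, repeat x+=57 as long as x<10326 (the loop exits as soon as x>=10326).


Step 1: x goes from 2941 toward 10326 by 57; the body runs while x<10326, so iterations = ceil((bound-start)/step)
Step 2: Distance=7385
Step 3: ceil(7385/57)=130

130


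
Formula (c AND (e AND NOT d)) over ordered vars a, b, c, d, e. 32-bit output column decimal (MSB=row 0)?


Formula: (c AND (e AND NOT d)) over a, b, c, d, e (32 rows)
Evaluate each row (bits = a,b,c,d,e, MSB first):
  row 0 [00000]: (0 AND (0 AND NOT 0)) -> 0
  row 1 [00001]: (0 AND (1 AND NOT 0)) -> 0
  row 2 [00010]: (0 AND (0 AND NOT 1)) -> 0
  row 3 [00011]: (0 AND (1 AND NOT 1)) -> 0
  row 4 [00100]: (1 AND (0 AND NOT 0)) -> 0
  row 5 [00101]: (1 AND (1 AND NOT 0)) -> 1
  row 6 [00110]: (1 AND (0 AND NOT 1)) -> 0
  row 7 [00111]: (1 AND (1 AND NOT 1)) -> 0
  row 8 [01000]: (0 AND (0 AND NOT 0)) -> 0
  row 9 [01001]: (0 AND (1 AND NOT 0)) -> 0
  row 10 [01010]: (0 AND (0 AND NOT 1)) -> 0
  row 11 [01011]: (0 AND (1 AND NOT 1)) -> 0
  row 12 [01100]: (1 AND (0 AND NOT 0)) -> 0
  row 13 [01101]: (1 AND (1 AND NOT 0)) -> 1
  row 14 [01110]: (1 AND (0 AND NOT 1)) -> 0
  row 15 [01111]: (1 AND (1 AND NOT 1)) -> 0
  row 16 [10000]: (0 AND (0 AND NOT 0)) -> 0
  row 17 [10001]: (0 AND (1 AND NOT 0)) -> 0
  row 18 [10010]: (0 AND (0 AND NOT 1)) -> 0
  row 19 [10011]: (0 AND (1 AND NOT 1)) -> 0
  row 20 [10100]: (1 AND (0 AND NOT 0)) -> 0
  row 21 [10101]: (1 AND (1 AND NOT 0)) -> 1
  row 22 [10110]: (1 AND (0 AND NOT 1)) -> 0
  row 23 [10111]: (1 AND (1 AND NOT 1)) -> 0
  row 24 [11000]: (0 AND (0 AND NOT 0)) -> 0
  row 25 [11001]: (0 AND (1 AND NOT 0)) -> 0
  row 26 [11010]: (0 AND (0 AND NOT 1)) -> 0
  row 27 [11011]: (0 AND (1 AND NOT 1)) -> 0
  row 28 [11100]: (1 AND (0 AND NOT 0)) -> 0
  row 29 [11101]: (1 AND (1 AND NOT 0)) -> 1
  row 30 [11110]: (1 AND (0 AND NOT 1)) -> 0
  row 31 [11111]: (1 AND (1 AND NOT 1)) -> 0
Full result column, 4 rows per line (a,b,c fixed per line; d,e runs 00..11 left to right):
  rows 0-3 [a,b,c=000]: 0000  = hex 0
  rows 4-7 [a,b,c=001]: 0100  = hex 4
  rows 8-11 [a,b,c=010]: 0000  = hex 0
  rows 12-15 [a,b,c=011]: 0100  = hex 4
  rows 16-19 [a,b,c=100]: 0000  = hex 0
  rows 20-23 [a,b,c=101]: 0100  = hex 4
  rows 24-27 [a,b,c=110]: 0000  = hex 0
  rows 28-31 [a,b,c=111]: 0100  = hex 4
Output column (row 0 .. row 31) = 00000100000001000000010000000100
Output column grouped in 4s = 0000 0100 0000 0100 0000 0100 0000 0100 = 0x04040404
Convert to decimal digit by digit (value = value*16 + digit):
  0 -> 0
  0*16 + 4 = 4
  4*16 + 0 = 64
  64*16 + 4 = 1028
  1028*16 + 0 = 16448
  16448*16 + 4 = 263172
  263172*16 + 0 = 4210752
  4210752*16 + 4 = 67372036
Decimal = 67372036

67372036


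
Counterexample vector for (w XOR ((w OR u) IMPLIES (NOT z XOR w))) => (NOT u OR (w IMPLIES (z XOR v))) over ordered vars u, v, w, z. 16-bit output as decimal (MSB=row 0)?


F1 = (w XOR ((w OR u) IMPLIES (NOT z XOR w)))
F2 = (NOT u OR (w IMPLIES (z XOR v)))
Counterexample to F1=>F2 is where F1=1 and F2=0.
Evaluate each row (bits = u,v,w,z, MSB first):
  row 0 [0000]: F1=1 F2=1 -> F1&~F2 -> 0
  row 1 [0001]: F1=1 F2=1 -> F1&~F2 -> 0
  row 2 [0010]: F1=1 F2=1 -> F1&~F2 -> 0
  row 3 [0011]: F1=0 F2=1 -> F1&~F2 -> 0
  row 4 [0100]: F1=1 F2=1 -> F1&~F2 -> 0
  row 5 [0101]: F1=1 F2=1 -> F1&~F2 -> 0
  row 6 [0110]: F1=1 F2=1 -> F1&~F2 -> 0
  row 7 [0111]: F1=0 F2=1 -> F1&~F2 -> 0
  row 8 [1000]: F1=1 F2=1 -> F1&~F2 -> 0
  row 9 [1001]: F1=0 F2=1 -> F1&~F2 -> 0
  row 10 [1010]: F1=1 F2=0 -> F1&~F2 -> 1
  row 11 [1011]: F1=0 F2=1 -> F1&~F2 -> 0
  row 12 [1100]: F1=1 F2=1 -> F1&~F2 -> 0
  row 13 [1101]: F1=0 F2=1 -> F1&~F2 -> 0
  row 14 [1110]: F1=1 F2=1 -> F1&~F2 -> 0
  row 15 [1111]: F1=0 F2=0 -> F1&~F2 -> 0
Full result column, 4 rows per line (u,v fixed per line; w,z runs 00..11 left to right):
  rows 0-3 [u,v=00]: 0000  = hex 0
  rows 4-7 [u,v=01]: 0000  = hex 0
  rows 8-11 [u,v=10]: 0010  = hex 2
  rows 12-15 [u,v=11]: 0000  = hex 0
Counterexample vector (row 0 .. row 15) = 0000000000100000
Output column grouped in 4s = 0000 0000 0010 0000 = 0x0020
Convert to decimal digit by digit (value = value*16 + digit):
  0 -> 0
  0*16 + 0 = 0
  0*16 + 2 = 2
  2*16 + 0 = 32
Decimal = 32

32


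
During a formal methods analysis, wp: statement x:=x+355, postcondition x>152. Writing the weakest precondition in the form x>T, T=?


Formula: wp(x:=E, P) = P[E/x] (substitute E for x in postcondition)
Step 1: Postcondition: x>152
Step 2: Substitute x+355 for x: x+355>152
Step 3: Solve for x: x > 152-355 = -203

-203


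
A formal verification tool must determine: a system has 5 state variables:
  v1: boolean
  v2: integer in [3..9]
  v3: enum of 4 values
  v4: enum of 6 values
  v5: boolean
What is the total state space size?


State space = product of domain sizes of all variables.
Domain sizes:
  v1 (boolean): 2
  v2 (integer in [3..9]): 7
  v3 (enum of 4 values): 4
  v4 (enum of 6 values): 6
  v5 (boolean): 2
Product = 2 * 7 * 4 * 6 * 2 = 672

672


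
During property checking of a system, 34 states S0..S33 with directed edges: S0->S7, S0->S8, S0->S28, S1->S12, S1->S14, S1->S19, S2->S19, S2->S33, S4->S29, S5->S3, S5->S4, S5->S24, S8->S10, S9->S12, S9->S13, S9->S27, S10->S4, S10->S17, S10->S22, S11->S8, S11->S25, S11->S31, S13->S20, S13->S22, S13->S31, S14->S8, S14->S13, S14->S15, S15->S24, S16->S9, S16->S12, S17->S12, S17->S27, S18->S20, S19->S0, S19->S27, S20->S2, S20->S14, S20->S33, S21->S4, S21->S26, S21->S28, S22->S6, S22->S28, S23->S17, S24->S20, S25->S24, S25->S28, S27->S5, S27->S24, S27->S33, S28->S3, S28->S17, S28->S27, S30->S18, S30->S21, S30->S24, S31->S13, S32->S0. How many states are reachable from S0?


BFS from S0:
  layer 0: {S0}
  layer 1: {S7, S8, S28}
  layer 2: {S3, S10, S17, S27}
  layer 3: {S4, S5, S12, S22, S24, S33}
  layer 4: {S6, S20, S29}
  layer 5: {S2, S14}
  layer 6: {S13, S15, S19}
  layer 7: {S31}
Reachable set: {S0, S2, S3, S4, S5, S6, S7, S8, S10, S12, S13, S14, S15, S17, S19, S20, S22, S24, S27, S28, S29, S31, S33}
Count = 23

23


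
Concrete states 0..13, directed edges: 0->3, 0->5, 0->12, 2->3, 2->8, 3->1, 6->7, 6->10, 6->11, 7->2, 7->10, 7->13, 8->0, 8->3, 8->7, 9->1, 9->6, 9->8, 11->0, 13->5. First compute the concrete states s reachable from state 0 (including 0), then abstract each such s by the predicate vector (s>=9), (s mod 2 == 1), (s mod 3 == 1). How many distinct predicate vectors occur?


BFS from 0:
Concrete reachable: {0, 1, 3, 5, 12}
Abstract via predicates (s>=9), (s mod 2 == 1), (s mod 3 == 1):
  (0,0,0) <- {0}
  (0,1,0) <- {3, 5}
  (0,1,1) <- {1}
  (1,0,0) <- {12}
Distinct abstract states = 4

4


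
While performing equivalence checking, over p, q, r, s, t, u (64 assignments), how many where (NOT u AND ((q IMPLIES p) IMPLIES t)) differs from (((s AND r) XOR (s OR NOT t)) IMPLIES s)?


F1 = (NOT u AND ((q IMPLIES p) IMPLIES t))
F2 = (((s AND r) XOR (s OR NOT t)) IMPLIES s)
Evaluate both on each of 64 rows (bits = p,q,r,s,t,u):
  row 0 [000000]: F1=0 F2=0 -> 0
  row 1 [000001]: F1=0 F2=0 -> 0
  row 2 [000010]: F1=1 F2=1 -> 0
  row 3 [000011]: F1=0 F2=1 (differ) -> 1
  row 4 [000100]: F1=0 F2=1 (differ) -> 1
  (every remaining row is evaluated the same way; all 64 results are listed next)
Full result column, 8 rows per line (p,q,r fixed per line; s,t,u runs 000..111 left to right):
  rows 0-7 [p,q,r=000]: 00011101  (ones: 4)
  rows 8-15 [p,q,r=001]: 00011101  (ones: 4)
  rows 16-23 [p,q,r=010]: 10010101  (ones: 4)
  rows 24-31 [p,q,r=011]: 10010101  (ones: 4)
  rows 32-39 [p,q,r=100]: 00011101  (ones: 4)
  rows 40-47 [p,q,r=101]: 00011101  (ones: 4)
  rows 48-55 [p,q,r=110]: 00011101  (ones: 4)
  rows 56-63 [p,q,r=111]: 00011101  (ones: 4)
Disagreements = 4+4+4+4+4+4+4+4 = 32

32


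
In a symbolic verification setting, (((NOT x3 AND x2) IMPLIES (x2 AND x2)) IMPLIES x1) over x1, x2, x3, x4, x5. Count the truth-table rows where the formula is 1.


Formula: (((NOT x3 AND x2) IMPLIES (x2 AND x2)) IMPLIES x1) over 5 vars (32 rows)
Evaluate each row (x1, x2, x3, x4, x5 as bits, MSB first):
  row 0 [00000]: (((NOT 0 AND 0) IMPLIES (0 AND 0)) IMPLIES 0) -> 0
  row 1 [00001]: (((NOT 0 AND 0) IMPLIES (0 AND 0)) IMPLIES 0) -> 0
  row 2 [00010]: (((NOT 0 AND 0) IMPLIES (0 AND 0)) IMPLIES 0) -> 0
  row 3 [00011]: (((NOT 0 AND 0) IMPLIES (0 AND 0)) IMPLIES 0) -> 0
  row 4 [00100]: (((NOT 1 AND 0) IMPLIES (0 AND 0)) IMPLIES 0) -> 0
  row 5 [00101]: (((NOT 1 AND 0) IMPLIES (0 AND 0)) IMPLIES 0) -> 0
  row 6 [00110]: (((NOT 1 AND 0) IMPLIES (0 AND 0)) IMPLIES 0) -> 0
  row 7 [00111]: (((NOT 1 AND 0) IMPLIES (0 AND 0)) IMPLIES 0) -> 0
  row 8 [01000]: (((NOT 0 AND 1) IMPLIES (1 AND 1)) IMPLIES 0) -> 0
  row 9 [01001]: (((NOT 0 AND 1) IMPLIES (1 AND 1)) IMPLIES 0) -> 0
  row 10 [01010]: (((NOT 0 AND 1) IMPLIES (1 AND 1)) IMPLIES 0) -> 0
  row 11 [01011]: (((NOT 0 AND 1) IMPLIES (1 AND 1)) IMPLIES 0) -> 0
  row 12 [01100]: (((NOT 1 AND 1) IMPLIES (1 AND 1)) IMPLIES 0) -> 0
  row 13 [01101]: (((NOT 1 AND 1) IMPLIES (1 AND 1)) IMPLIES 0) -> 0
  row 14 [01110]: (((NOT 1 AND 1) IMPLIES (1 AND 1)) IMPLIES 0) -> 0
  row 15 [01111]: (((NOT 1 AND 1) IMPLIES (1 AND 1)) IMPLIES 0) -> 0
  row 16 [10000]: (((NOT 0 AND 0) IMPLIES (0 AND 0)) IMPLIES 1) -> 1
  row 17 [10001]: (((NOT 0 AND 0) IMPLIES (0 AND 0)) IMPLIES 1) -> 1
  row 18 [10010]: (((NOT 0 AND 0) IMPLIES (0 AND 0)) IMPLIES 1) -> 1
  row 19 [10011]: (((NOT 0 AND 0) IMPLIES (0 AND 0)) IMPLIES 1) -> 1
  row 20 [10100]: (((NOT 1 AND 0) IMPLIES (0 AND 0)) IMPLIES 1) -> 1
  row 21 [10101]: (((NOT 1 AND 0) IMPLIES (0 AND 0)) IMPLIES 1) -> 1
  row 22 [10110]: (((NOT 1 AND 0) IMPLIES (0 AND 0)) IMPLIES 1) -> 1
  row 23 [10111]: (((NOT 1 AND 0) IMPLIES (0 AND 0)) IMPLIES 1) -> 1
  row 24 [11000]: (((NOT 0 AND 1) IMPLIES (1 AND 1)) IMPLIES 1) -> 1
  row 25 [11001]: (((NOT 0 AND 1) IMPLIES (1 AND 1)) IMPLIES 1) -> 1
  row 26 [11010]: (((NOT 0 AND 1) IMPLIES (1 AND 1)) IMPLIES 1) -> 1
  row 27 [11011]: (((NOT 0 AND 1) IMPLIES (1 AND 1)) IMPLIES 1) -> 1
  row 28 [11100]: (((NOT 1 AND 1) IMPLIES (1 AND 1)) IMPLIES 1) -> 1
  row 29 [11101]: (((NOT 1 AND 1) IMPLIES (1 AND 1)) IMPLIES 1) -> 1
  row 30 [11110]: (((NOT 1 AND 1) IMPLIES (1 AND 1)) IMPLIES 1) -> 1
  row 31 [11111]: (((NOT 1 AND 1) IMPLIES (1 AND 1)) IMPLIES 1) -> 1
Full result column, 8 rows per line (x1,x2 fixed per line; x3,x4,x5 runs 000..111 left to right):
  rows 0-7 [x1,x2=00]: 00000000  (ones: 0)
  rows 8-15 [x1,x2=01]: 00000000  (ones: 0)
  rows 16-23 [x1,x2=10]: 11111111  (ones: 8)
  rows 24-31 [x1,x2=11]: 11111111  (ones: 8)
Count of 1-rows = 0+0+8+8 = 16

16


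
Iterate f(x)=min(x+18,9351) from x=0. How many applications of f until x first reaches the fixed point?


Step 1: x=0, cap=9351, increment=18
Step 2: x grows by 18 each step until capped at 9351; fixed point is x=9351
Step 3: iterations = ceil(9351/18) = 520

520


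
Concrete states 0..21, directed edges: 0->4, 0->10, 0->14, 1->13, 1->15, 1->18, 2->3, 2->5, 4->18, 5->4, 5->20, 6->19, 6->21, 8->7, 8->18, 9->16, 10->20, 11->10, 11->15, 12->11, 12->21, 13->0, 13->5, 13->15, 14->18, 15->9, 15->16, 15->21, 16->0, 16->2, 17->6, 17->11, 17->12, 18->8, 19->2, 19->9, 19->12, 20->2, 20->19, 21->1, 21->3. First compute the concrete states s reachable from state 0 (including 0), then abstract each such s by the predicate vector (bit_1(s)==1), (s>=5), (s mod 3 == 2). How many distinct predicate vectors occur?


BFS from 0:
Concrete reachable: {0, 1, 2, 3, 4, 5, 7, 8, 9, 10, 11, 12, 13, 14, 15, 16, 18, 19, 20, 21}
Abstract via predicates (bit_1(s)==1), (s>=5), (s mod 3 == 2):
  (0,0,0) <- {0, 1, 4}
  (0,1,0) <- {9, 12, 13, 16, 21}
  (0,1,1) <- {5, 8, 20}
  (1,0,0) <- {3}
  (1,0,1) <- {2}
  (1,1,0) <- {7, 10, 15, 18, 19}
  (1,1,1) <- {11, 14}
Distinct abstract states = 7

7


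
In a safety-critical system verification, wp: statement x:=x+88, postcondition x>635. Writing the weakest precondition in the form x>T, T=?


Formula: wp(x:=E, P) = P[E/x] (substitute E for x in postcondition)
Step 1: Postcondition: x>635
Step 2: Substitute x+88 for x: x+88>635
Step 3: Solve for x: x > 635-88 = 547

547


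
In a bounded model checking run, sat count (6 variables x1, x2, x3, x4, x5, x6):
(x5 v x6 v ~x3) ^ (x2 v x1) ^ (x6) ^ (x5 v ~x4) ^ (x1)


CNF with 5 clauses over 6 vars (64 assignments).
An assignment satisfies CNF iff every clause has >=1 true literal.
Check each row (bits = x1,x2,x3,x4,x5,x6; clause T/F shown):
  row 0 [000000]: clauses=TFFTF -> 0
  row 1 [000001]: clauses=TFTTF -> 0
  row 2 [000010]: clauses=TFFTF -> 0
  row 3 [000011]: clauses=TFTTF -> 0
  row 4 [000100]: clauses=TFFFF -> 0
  (every remaining row is evaluated the same way; all 64 results are listed next)
Full result column, 8 rows per line (x1,x2,x3 fixed per line; x4,x5,x6 runs 000..111 left to right):
  rows 0-7 [x1,x2,x3=000]: 00000000  (ones: 0)
  rows 8-15 [x1,x2,x3=001]: 00000000  (ones: 0)
  rows 16-23 [x1,x2,x3=010]: 00000000  (ones: 0)
  rows 24-31 [x1,x2,x3=011]: 00000000  (ones: 0)
  rows 32-39 [x1,x2,x3=100]: 01010001  (ones: 3)
  rows 40-47 [x1,x2,x3=101]: 01010001  (ones: 3)
  rows 48-55 [x1,x2,x3=110]: 01010001  (ones: 3)
  rows 56-63 [x1,x2,x3=111]: 01010001  (ones: 3)
Satisfying assignments = 0+0+0+0+3+3+3+3 = 12

12


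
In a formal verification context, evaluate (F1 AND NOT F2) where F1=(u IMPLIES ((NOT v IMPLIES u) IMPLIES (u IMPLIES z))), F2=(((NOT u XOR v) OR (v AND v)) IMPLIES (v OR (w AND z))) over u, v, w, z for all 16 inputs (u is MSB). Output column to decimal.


F1 = (u IMPLIES ((NOT v IMPLIES u) IMPLIES (u IMPLIES z)))
F2 = (((NOT u XOR v) OR (v AND v)) IMPLIES (v OR (w AND z)))
Counterexample to F1=>F2 is where F1=1 and F2=0.
Evaluate each row (bits = u,v,w,z, MSB first):
  row 0 [0000]: F1=1 F2=0 -> F1&~F2 -> 1
  row 1 [0001]: F1=1 F2=0 -> F1&~F2 -> 1
  row 2 [0010]: F1=1 F2=0 -> F1&~F2 -> 1
  row 3 [0011]: F1=1 F2=1 -> F1&~F2 -> 0
  row 4 [0100]: F1=1 F2=1 -> F1&~F2 -> 0
  row 5 [0101]: F1=1 F2=1 -> F1&~F2 -> 0
  row 6 [0110]: F1=1 F2=1 -> F1&~F2 -> 0
  row 7 [0111]: F1=1 F2=1 -> F1&~F2 -> 0
  row 8 [1000]: F1=0 F2=1 -> F1&~F2 -> 0
  row 9 [1001]: F1=1 F2=1 -> F1&~F2 -> 0
  row 10 [1010]: F1=0 F2=1 -> F1&~F2 -> 0
  row 11 [1011]: F1=1 F2=1 -> F1&~F2 -> 0
  row 12 [1100]: F1=0 F2=1 -> F1&~F2 -> 0
  row 13 [1101]: F1=1 F2=1 -> F1&~F2 -> 0
  row 14 [1110]: F1=0 F2=1 -> F1&~F2 -> 0
  row 15 [1111]: F1=1 F2=1 -> F1&~F2 -> 0
Full result column, 4 rows per line (u,v fixed per line; w,z runs 00..11 left to right):
  rows 0-3 [u,v=00]: 1110  = hex E
  rows 4-7 [u,v=01]: 0000  = hex 0
  rows 8-11 [u,v=10]: 0000  = hex 0
  rows 12-15 [u,v=11]: 0000  = hex 0
Counterexample vector (row 0 .. row 15) = 1110000000000000
Output column grouped in 4s = 1110 0000 0000 0000 = 0xE000
Convert to decimal digit by digit (value = value*16 + digit):
  E -> 14
  14*16 + 0 = 224
  224*16 + 0 = 3584
  3584*16 + 0 = 57344
Decimal = 57344

57344
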